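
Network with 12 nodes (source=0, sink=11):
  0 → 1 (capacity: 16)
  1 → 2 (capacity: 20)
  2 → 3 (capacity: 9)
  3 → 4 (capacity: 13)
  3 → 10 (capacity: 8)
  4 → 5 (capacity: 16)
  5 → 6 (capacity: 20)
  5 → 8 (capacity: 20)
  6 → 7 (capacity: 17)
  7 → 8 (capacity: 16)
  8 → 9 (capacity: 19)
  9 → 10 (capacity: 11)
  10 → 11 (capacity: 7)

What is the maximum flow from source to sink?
Maximum flow = 7

Max flow: 7

Flow assignment:
  0 → 1: 7/16
  1 → 2: 7/20
  2 → 3: 7/9
  3 → 4: 1/13
  3 → 10: 6/8
  4 → 5: 1/16
  5 → 8: 1/20
  8 → 9: 1/19
  9 → 10: 1/11
  10 → 11: 7/7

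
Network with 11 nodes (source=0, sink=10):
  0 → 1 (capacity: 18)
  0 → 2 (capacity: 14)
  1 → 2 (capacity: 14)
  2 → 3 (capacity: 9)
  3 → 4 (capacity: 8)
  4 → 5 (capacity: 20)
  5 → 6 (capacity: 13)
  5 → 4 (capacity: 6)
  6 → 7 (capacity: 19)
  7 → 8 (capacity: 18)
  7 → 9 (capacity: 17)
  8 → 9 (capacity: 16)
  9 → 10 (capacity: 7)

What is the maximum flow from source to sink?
Maximum flow = 7

Max flow: 7

Flow assignment:
  0 → 1: 7/18
  1 → 2: 7/14
  2 → 3: 7/9
  3 → 4: 7/8
  4 → 5: 7/20
  5 → 6: 7/13
  6 → 7: 7/19
  7 → 9: 7/17
  9 → 10: 7/7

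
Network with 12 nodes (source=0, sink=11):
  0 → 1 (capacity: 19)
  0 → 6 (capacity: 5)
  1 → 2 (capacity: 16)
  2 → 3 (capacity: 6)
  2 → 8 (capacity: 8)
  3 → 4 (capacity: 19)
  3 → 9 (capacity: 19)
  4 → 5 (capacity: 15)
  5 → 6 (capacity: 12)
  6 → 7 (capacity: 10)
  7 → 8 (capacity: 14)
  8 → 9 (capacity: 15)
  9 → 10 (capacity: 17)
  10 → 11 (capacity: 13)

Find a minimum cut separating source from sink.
Min cut value = 13, edges: (10,11)

Min cut value: 13
Partition: S = [0, 1, 2, 3, 4, 5, 6, 7, 8, 9, 10], T = [11]
Cut edges: (10,11)

By max-flow min-cut theorem, max flow = min cut = 13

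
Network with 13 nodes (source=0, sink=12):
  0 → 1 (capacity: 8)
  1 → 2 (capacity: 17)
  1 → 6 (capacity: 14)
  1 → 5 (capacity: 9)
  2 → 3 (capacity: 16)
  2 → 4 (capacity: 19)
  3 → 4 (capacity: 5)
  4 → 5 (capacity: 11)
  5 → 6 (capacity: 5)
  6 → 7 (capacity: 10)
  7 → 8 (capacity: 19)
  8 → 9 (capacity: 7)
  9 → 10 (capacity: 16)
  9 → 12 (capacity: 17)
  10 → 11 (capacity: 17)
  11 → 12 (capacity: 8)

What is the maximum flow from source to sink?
Maximum flow = 7

Max flow: 7

Flow assignment:
  0 → 1: 7/8
  1 → 6: 7/14
  6 → 7: 7/10
  7 → 8: 7/19
  8 → 9: 7/7
  9 → 12: 7/17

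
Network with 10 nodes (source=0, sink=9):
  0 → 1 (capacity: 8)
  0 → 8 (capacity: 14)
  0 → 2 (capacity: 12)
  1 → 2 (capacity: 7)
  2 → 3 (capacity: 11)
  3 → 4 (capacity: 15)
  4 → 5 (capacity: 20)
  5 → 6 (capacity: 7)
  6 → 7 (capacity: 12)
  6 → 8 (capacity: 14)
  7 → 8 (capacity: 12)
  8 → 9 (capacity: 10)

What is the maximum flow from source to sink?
Maximum flow = 10

Max flow: 10

Flow assignment:
  0 → 1: 7/8
  0 → 8: 3/14
  1 → 2: 7/7
  2 → 3: 7/11
  3 → 4: 7/15
  4 → 5: 7/20
  5 → 6: 7/7
  6 → 8: 7/14
  8 → 9: 10/10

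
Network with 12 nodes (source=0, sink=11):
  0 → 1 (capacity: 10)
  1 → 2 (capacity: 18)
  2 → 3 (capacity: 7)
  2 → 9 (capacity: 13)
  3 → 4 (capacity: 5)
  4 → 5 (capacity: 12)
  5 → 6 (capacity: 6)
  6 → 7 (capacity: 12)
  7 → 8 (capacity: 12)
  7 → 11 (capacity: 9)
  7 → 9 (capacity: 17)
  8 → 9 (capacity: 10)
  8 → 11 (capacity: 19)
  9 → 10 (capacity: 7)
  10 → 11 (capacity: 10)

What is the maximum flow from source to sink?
Maximum flow = 10

Max flow: 10

Flow assignment:
  0 → 1: 10/10
  1 → 2: 10/18
  2 → 3: 3/7
  2 → 9: 7/13
  3 → 4: 3/5
  4 → 5: 3/12
  5 → 6: 3/6
  6 → 7: 3/12
  7 → 11: 3/9
  9 → 10: 7/7
  10 → 11: 7/10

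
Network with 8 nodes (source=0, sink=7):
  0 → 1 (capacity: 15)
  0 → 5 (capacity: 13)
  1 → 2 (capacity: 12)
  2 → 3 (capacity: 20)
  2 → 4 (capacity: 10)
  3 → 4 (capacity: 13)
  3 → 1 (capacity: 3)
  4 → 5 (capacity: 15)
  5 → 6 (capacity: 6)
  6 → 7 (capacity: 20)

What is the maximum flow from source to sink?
Maximum flow = 6

Max flow: 6

Flow assignment:
  0 → 1: 6/15
  1 → 2: 6/12
  2 → 3: 2/20
  2 → 4: 4/10
  3 → 4: 2/13
  4 → 5: 6/15
  5 → 6: 6/6
  6 → 7: 6/20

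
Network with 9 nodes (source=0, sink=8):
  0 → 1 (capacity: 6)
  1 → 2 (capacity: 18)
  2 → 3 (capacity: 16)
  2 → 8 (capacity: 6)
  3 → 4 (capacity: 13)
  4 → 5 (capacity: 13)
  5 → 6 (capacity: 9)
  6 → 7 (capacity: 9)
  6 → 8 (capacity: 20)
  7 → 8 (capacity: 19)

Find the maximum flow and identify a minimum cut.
Max flow = 6, Min cut edges: (0,1)

Maximum flow: 6
Minimum cut: (0,1)
Partition: S = [0], T = [1, 2, 3, 4, 5, 6, 7, 8]

Max-flow min-cut theorem verified: both equal 6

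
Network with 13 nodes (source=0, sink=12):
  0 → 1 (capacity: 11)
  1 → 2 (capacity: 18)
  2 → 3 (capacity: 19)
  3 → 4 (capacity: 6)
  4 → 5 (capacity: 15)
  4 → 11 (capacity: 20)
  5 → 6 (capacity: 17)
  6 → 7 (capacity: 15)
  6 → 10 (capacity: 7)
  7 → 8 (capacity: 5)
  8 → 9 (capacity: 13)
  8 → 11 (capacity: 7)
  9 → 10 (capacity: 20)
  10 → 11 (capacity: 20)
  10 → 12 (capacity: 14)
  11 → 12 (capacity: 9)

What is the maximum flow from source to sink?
Maximum flow = 6

Max flow: 6

Flow assignment:
  0 → 1: 6/11
  1 → 2: 6/18
  2 → 3: 6/19
  3 → 4: 6/6
  4 → 11: 6/20
  11 → 12: 6/9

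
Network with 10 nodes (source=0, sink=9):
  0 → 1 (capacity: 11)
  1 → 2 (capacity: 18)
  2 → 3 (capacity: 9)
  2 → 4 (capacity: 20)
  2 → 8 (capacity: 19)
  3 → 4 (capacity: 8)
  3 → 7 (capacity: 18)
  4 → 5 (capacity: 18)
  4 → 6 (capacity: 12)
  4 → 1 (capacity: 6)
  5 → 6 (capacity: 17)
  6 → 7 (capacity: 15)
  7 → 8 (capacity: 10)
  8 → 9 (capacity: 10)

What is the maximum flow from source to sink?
Maximum flow = 10

Max flow: 10

Flow assignment:
  0 → 1: 10/11
  1 → 2: 10/18
  2 → 8: 10/19
  8 → 9: 10/10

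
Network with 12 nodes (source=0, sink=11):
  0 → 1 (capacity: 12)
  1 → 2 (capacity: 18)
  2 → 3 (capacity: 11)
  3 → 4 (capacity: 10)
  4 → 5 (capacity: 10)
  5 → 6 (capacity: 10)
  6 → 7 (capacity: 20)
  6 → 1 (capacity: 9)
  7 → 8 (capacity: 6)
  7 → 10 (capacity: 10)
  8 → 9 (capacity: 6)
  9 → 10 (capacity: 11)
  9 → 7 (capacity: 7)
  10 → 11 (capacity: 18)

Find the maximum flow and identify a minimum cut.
Max flow = 10, Min cut edges: (5,6)

Maximum flow: 10
Minimum cut: (5,6)
Partition: S = [0, 1, 2, 3, 4, 5], T = [6, 7, 8, 9, 10, 11]

Max-flow min-cut theorem verified: both equal 10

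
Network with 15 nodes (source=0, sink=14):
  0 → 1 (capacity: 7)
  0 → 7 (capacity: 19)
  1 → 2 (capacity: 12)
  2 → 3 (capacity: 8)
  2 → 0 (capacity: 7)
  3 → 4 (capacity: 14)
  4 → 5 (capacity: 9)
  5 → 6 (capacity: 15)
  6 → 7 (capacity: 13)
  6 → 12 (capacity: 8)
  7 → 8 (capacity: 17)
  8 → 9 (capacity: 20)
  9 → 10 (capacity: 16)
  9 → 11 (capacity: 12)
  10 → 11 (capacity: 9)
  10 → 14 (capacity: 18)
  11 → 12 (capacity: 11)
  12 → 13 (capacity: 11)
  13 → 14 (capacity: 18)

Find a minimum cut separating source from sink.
Min cut value = 24, edges: (0,1), (7,8)

Min cut value: 24
Partition: S = [0, 7], T = [1, 2, 3, 4, 5, 6, 8, 9, 10, 11, 12, 13, 14]
Cut edges: (0,1), (7,8)

By max-flow min-cut theorem, max flow = min cut = 24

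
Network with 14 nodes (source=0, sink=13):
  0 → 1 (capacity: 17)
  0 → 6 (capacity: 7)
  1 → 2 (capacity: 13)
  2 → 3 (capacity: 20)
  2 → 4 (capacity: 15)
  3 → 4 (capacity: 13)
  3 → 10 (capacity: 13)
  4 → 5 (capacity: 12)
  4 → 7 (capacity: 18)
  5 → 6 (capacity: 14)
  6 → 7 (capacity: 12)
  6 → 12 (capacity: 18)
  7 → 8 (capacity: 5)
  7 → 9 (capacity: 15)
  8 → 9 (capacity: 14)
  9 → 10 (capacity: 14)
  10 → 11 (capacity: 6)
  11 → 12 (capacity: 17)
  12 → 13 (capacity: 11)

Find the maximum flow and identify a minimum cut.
Max flow = 11, Min cut edges: (12,13)

Maximum flow: 11
Minimum cut: (12,13)
Partition: S = [0, 1, 2, 3, 4, 5, 6, 7, 8, 9, 10, 11, 12], T = [13]

Max-flow min-cut theorem verified: both equal 11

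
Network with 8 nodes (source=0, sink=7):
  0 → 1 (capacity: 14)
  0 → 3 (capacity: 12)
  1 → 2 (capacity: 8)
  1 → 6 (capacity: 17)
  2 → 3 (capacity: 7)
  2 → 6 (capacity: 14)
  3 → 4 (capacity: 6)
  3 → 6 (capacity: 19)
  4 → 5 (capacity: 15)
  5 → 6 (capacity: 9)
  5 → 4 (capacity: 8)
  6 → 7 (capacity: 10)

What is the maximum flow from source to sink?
Maximum flow = 10

Max flow: 10

Flow assignment:
  0 → 3: 10/12
  3 → 6: 10/19
  6 → 7: 10/10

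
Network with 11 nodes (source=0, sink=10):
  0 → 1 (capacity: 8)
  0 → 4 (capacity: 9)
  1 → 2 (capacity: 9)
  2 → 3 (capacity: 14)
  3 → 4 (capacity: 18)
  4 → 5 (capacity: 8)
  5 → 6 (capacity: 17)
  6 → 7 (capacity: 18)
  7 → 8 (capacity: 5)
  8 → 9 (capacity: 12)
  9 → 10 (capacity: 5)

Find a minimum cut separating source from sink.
Min cut value = 5, edges: (9,10)

Min cut value: 5
Partition: S = [0, 1, 2, 3, 4, 5, 6, 7, 8, 9], T = [10]
Cut edges: (9,10)

By max-flow min-cut theorem, max flow = min cut = 5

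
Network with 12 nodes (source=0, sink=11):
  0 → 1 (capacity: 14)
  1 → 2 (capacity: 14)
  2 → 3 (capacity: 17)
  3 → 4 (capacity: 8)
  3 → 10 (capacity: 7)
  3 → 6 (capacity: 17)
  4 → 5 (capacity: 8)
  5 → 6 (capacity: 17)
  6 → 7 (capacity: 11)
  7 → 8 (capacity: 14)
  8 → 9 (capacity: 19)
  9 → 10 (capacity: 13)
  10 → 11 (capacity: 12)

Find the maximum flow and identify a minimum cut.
Max flow = 12, Min cut edges: (10,11)

Maximum flow: 12
Minimum cut: (10,11)
Partition: S = [0, 1, 2, 3, 4, 5, 6, 7, 8, 9, 10], T = [11]

Max-flow min-cut theorem verified: both equal 12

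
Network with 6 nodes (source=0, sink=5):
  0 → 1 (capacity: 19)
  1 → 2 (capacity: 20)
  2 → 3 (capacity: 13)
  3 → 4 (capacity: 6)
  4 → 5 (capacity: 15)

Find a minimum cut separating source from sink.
Min cut value = 6, edges: (3,4)

Min cut value: 6
Partition: S = [0, 1, 2, 3], T = [4, 5]
Cut edges: (3,4)

By max-flow min-cut theorem, max flow = min cut = 6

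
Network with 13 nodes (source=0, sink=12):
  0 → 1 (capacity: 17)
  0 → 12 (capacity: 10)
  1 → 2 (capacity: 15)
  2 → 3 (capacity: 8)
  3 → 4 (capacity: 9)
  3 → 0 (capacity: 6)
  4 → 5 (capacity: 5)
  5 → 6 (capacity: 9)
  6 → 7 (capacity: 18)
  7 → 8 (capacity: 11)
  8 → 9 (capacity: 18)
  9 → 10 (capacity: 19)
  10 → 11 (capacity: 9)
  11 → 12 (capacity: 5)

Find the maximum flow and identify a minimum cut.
Max flow = 15, Min cut edges: (0,12), (11,12)

Maximum flow: 15
Minimum cut: (0,12), (11,12)
Partition: S = [0, 1, 2, 3, 4, 5, 6, 7, 8, 9, 10, 11], T = [12]

Max-flow min-cut theorem verified: both equal 15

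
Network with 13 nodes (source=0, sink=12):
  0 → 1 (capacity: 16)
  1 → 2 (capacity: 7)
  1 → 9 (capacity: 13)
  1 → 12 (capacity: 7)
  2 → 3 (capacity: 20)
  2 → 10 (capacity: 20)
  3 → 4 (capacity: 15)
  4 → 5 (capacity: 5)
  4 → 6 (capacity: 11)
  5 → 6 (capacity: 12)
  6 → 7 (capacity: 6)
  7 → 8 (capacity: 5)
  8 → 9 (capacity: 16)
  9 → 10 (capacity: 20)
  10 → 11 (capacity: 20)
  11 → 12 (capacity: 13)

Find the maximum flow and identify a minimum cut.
Max flow = 16, Min cut edges: (0,1)

Maximum flow: 16
Minimum cut: (0,1)
Partition: S = [0], T = [1, 2, 3, 4, 5, 6, 7, 8, 9, 10, 11, 12]

Max-flow min-cut theorem verified: both equal 16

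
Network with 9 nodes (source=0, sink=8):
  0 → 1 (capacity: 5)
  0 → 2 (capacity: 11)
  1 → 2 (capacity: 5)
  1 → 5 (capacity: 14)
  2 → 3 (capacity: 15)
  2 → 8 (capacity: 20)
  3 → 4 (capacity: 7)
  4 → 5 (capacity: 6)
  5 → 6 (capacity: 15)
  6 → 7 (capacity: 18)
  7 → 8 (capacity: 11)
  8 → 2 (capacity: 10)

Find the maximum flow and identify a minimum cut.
Max flow = 16, Min cut edges: (0,1), (0,2)

Maximum flow: 16
Minimum cut: (0,1), (0,2)
Partition: S = [0], T = [1, 2, 3, 4, 5, 6, 7, 8]

Max-flow min-cut theorem verified: both equal 16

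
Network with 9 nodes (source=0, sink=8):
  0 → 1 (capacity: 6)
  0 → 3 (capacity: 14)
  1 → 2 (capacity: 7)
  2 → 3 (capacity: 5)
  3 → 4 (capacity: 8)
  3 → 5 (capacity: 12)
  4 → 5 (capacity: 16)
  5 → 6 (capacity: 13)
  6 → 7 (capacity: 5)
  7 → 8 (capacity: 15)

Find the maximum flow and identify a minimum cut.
Max flow = 5, Min cut edges: (6,7)

Maximum flow: 5
Minimum cut: (6,7)
Partition: S = [0, 1, 2, 3, 4, 5, 6], T = [7, 8]

Max-flow min-cut theorem verified: both equal 5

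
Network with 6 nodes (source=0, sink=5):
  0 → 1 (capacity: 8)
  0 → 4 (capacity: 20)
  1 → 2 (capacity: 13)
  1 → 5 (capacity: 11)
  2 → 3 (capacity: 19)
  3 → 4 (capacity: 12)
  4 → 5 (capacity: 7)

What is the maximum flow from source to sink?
Maximum flow = 15

Max flow: 15

Flow assignment:
  0 → 1: 8/8
  0 → 4: 7/20
  1 → 5: 8/11
  4 → 5: 7/7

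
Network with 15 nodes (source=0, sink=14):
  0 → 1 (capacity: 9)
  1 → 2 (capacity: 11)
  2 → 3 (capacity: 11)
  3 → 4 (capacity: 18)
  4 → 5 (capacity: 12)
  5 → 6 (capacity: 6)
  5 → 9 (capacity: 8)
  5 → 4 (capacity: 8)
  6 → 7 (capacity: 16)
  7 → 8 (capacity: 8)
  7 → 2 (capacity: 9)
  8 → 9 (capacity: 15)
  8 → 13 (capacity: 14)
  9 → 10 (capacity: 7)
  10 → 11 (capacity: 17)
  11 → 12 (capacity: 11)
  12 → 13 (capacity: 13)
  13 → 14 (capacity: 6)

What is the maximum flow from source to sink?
Maximum flow = 6

Max flow: 6

Flow assignment:
  0 → 1: 6/9
  1 → 2: 6/11
  2 → 3: 9/11
  3 → 4: 9/18
  4 → 5: 9/12
  5 → 6: 6/6
  5 → 9: 3/8
  6 → 7: 6/16
  7 → 8: 3/8
  7 → 2: 3/9
  8 → 13: 3/14
  9 → 10: 3/7
  10 → 11: 3/17
  11 → 12: 3/11
  12 → 13: 3/13
  13 → 14: 6/6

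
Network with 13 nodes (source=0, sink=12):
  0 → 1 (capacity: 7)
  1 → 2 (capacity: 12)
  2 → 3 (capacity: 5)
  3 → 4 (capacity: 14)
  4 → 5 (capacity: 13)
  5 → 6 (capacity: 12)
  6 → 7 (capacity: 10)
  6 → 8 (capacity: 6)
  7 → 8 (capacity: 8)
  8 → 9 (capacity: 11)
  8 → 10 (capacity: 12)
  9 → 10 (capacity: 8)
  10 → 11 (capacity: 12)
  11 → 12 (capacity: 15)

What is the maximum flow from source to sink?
Maximum flow = 5

Max flow: 5

Flow assignment:
  0 → 1: 5/7
  1 → 2: 5/12
  2 → 3: 5/5
  3 → 4: 5/14
  4 → 5: 5/13
  5 → 6: 5/12
  6 → 8: 5/6
  8 → 10: 5/12
  10 → 11: 5/12
  11 → 12: 5/15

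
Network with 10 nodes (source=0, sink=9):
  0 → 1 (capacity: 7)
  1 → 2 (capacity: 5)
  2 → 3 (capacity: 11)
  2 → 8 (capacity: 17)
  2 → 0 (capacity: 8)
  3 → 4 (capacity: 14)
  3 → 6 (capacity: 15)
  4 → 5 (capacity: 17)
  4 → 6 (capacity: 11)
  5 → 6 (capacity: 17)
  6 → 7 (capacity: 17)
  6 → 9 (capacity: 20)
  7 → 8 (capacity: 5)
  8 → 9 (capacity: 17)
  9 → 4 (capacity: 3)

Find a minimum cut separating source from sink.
Min cut value = 5, edges: (1,2)

Min cut value: 5
Partition: S = [0, 1], T = [2, 3, 4, 5, 6, 7, 8, 9]
Cut edges: (1,2)

By max-flow min-cut theorem, max flow = min cut = 5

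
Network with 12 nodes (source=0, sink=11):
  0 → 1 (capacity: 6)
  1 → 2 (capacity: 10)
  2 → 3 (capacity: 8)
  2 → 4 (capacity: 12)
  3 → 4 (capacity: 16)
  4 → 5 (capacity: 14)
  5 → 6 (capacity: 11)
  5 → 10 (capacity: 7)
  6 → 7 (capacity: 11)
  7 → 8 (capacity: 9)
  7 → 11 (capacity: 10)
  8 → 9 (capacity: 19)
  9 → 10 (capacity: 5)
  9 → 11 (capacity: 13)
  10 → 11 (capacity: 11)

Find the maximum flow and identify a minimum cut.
Max flow = 6, Min cut edges: (0,1)

Maximum flow: 6
Minimum cut: (0,1)
Partition: S = [0], T = [1, 2, 3, 4, 5, 6, 7, 8, 9, 10, 11]

Max-flow min-cut theorem verified: both equal 6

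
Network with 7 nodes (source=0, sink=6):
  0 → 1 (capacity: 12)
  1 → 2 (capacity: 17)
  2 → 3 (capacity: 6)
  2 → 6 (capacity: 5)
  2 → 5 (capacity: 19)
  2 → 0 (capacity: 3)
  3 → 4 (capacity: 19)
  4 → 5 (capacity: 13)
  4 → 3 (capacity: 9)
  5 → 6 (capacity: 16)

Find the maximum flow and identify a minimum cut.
Max flow = 12, Min cut edges: (0,1)

Maximum flow: 12
Minimum cut: (0,1)
Partition: S = [0], T = [1, 2, 3, 4, 5, 6]

Max-flow min-cut theorem verified: both equal 12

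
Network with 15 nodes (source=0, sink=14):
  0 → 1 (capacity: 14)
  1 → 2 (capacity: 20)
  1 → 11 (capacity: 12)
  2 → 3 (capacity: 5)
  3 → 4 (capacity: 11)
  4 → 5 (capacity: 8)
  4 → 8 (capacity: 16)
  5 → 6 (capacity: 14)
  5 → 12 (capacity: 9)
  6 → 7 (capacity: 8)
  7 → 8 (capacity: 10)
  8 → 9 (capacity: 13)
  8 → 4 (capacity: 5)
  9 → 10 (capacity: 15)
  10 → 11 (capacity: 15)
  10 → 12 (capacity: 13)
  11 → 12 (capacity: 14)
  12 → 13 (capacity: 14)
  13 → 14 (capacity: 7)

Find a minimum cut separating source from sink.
Min cut value = 7, edges: (13,14)

Min cut value: 7
Partition: S = [0, 1, 2, 3, 4, 5, 6, 7, 8, 9, 10, 11, 12, 13], T = [14]
Cut edges: (13,14)

By max-flow min-cut theorem, max flow = min cut = 7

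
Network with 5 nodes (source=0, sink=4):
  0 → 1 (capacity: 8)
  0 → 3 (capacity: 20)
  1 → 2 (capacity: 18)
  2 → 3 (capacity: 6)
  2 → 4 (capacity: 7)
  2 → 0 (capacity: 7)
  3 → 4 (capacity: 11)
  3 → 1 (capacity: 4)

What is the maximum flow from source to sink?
Maximum flow = 18

Max flow: 18

Flow assignment:
  0 → 1: 4/8
  0 → 3: 15/20
  1 → 2: 8/18
  2 → 4: 7/7
  2 → 0: 1/7
  3 → 4: 11/11
  3 → 1: 4/4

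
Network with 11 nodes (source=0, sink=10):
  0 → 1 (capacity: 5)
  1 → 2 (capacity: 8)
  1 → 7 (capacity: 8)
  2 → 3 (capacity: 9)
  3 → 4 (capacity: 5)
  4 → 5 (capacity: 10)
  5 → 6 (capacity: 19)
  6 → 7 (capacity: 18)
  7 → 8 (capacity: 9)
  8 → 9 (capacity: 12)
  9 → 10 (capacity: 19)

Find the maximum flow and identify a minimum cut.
Max flow = 5, Min cut edges: (0,1)

Maximum flow: 5
Minimum cut: (0,1)
Partition: S = [0], T = [1, 2, 3, 4, 5, 6, 7, 8, 9, 10]

Max-flow min-cut theorem verified: both equal 5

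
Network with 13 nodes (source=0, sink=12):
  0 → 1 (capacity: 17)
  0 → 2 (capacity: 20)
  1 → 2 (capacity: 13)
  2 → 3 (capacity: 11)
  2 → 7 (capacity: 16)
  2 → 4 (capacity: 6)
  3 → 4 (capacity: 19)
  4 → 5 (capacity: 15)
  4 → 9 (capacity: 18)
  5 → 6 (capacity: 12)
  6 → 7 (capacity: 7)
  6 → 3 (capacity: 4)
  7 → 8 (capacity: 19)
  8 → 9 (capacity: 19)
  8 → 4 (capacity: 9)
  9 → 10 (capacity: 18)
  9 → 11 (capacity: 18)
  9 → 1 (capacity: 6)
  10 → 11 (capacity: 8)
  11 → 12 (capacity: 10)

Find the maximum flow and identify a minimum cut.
Max flow = 10, Min cut edges: (11,12)

Maximum flow: 10
Minimum cut: (11,12)
Partition: S = [0, 1, 2, 3, 4, 5, 6, 7, 8, 9, 10, 11], T = [12]

Max-flow min-cut theorem verified: both equal 10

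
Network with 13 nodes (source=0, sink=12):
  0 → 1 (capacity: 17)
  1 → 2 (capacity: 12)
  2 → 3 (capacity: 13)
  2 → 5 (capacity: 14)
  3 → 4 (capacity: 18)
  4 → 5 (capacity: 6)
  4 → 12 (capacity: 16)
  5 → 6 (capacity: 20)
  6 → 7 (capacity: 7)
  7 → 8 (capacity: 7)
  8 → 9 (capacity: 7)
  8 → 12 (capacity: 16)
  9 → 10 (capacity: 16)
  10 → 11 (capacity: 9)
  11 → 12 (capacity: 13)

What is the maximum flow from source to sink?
Maximum flow = 12

Max flow: 12

Flow assignment:
  0 → 1: 12/17
  1 → 2: 12/12
  2 → 3: 12/13
  3 → 4: 12/18
  4 → 12: 12/16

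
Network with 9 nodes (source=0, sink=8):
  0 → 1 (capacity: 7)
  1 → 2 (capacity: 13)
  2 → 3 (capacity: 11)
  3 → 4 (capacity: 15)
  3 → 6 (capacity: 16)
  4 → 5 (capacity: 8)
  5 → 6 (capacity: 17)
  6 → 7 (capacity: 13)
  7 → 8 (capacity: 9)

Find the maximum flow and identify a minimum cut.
Max flow = 7, Min cut edges: (0,1)

Maximum flow: 7
Minimum cut: (0,1)
Partition: S = [0], T = [1, 2, 3, 4, 5, 6, 7, 8]

Max-flow min-cut theorem verified: both equal 7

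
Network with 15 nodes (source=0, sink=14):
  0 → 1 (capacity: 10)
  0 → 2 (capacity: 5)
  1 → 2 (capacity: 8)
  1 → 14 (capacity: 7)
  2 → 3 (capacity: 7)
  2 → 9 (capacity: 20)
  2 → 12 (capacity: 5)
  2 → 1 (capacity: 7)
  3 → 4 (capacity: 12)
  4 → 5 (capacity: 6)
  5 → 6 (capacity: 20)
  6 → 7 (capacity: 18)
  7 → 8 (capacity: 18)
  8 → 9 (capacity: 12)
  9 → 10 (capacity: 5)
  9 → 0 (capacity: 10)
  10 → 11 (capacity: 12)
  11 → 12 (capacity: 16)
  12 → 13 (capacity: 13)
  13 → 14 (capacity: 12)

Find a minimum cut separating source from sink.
Min cut value = 15, edges: (0,1), (0,2)

Min cut value: 15
Partition: S = [0], T = [1, 2, 3, 4, 5, 6, 7, 8, 9, 10, 11, 12, 13, 14]
Cut edges: (0,1), (0,2)

By max-flow min-cut theorem, max flow = min cut = 15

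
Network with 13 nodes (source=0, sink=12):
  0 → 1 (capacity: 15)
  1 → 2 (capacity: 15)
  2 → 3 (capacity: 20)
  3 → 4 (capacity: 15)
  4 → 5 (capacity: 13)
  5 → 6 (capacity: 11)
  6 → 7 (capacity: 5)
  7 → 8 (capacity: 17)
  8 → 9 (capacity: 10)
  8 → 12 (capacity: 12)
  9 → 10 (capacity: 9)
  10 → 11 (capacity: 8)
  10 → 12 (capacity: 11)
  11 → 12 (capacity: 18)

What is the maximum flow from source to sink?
Maximum flow = 5

Max flow: 5

Flow assignment:
  0 → 1: 5/15
  1 → 2: 5/15
  2 → 3: 5/20
  3 → 4: 5/15
  4 → 5: 5/13
  5 → 6: 5/11
  6 → 7: 5/5
  7 → 8: 5/17
  8 → 12: 5/12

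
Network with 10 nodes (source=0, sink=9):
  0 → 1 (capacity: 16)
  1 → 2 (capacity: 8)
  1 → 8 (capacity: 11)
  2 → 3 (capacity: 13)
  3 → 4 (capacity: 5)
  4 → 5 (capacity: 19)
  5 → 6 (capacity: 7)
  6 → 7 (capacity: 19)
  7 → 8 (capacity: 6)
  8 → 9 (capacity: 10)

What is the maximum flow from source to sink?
Maximum flow = 10

Max flow: 10

Flow assignment:
  0 → 1: 10/16
  1 → 2: 5/8
  1 → 8: 5/11
  2 → 3: 5/13
  3 → 4: 5/5
  4 → 5: 5/19
  5 → 6: 5/7
  6 → 7: 5/19
  7 → 8: 5/6
  8 → 9: 10/10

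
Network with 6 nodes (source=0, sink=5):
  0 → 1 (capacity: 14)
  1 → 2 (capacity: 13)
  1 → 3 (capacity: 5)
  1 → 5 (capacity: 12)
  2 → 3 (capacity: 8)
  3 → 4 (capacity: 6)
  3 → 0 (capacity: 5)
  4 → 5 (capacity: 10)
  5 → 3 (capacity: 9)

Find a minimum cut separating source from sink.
Min cut value = 14, edges: (0,1)

Min cut value: 14
Partition: S = [0], T = [1, 2, 3, 4, 5]
Cut edges: (0,1)

By max-flow min-cut theorem, max flow = min cut = 14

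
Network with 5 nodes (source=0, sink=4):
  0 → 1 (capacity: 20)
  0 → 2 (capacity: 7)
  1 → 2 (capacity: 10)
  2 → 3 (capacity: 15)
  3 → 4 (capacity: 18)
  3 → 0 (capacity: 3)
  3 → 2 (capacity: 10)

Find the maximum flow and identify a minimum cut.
Max flow = 15, Min cut edges: (2,3)

Maximum flow: 15
Minimum cut: (2,3)
Partition: S = [0, 1, 2], T = [3, 4]

Max-flow min-cut theorem verified: both equal 15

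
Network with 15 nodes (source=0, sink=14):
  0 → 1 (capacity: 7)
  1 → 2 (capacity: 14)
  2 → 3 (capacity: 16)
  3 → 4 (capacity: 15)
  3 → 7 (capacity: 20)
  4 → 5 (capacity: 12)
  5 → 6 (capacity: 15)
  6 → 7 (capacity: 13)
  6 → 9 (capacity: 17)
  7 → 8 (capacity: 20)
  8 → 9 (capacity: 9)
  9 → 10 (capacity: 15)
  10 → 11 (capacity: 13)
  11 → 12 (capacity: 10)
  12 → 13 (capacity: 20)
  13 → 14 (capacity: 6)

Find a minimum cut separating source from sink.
Min cut value = 6, edges: (13,14)

Min cut value: 6
Partition: S = [0, 1, 2, 3, 4, 5, 6, 7, 8, 9, 10, 11, 12, 13], T = [14]
Cut edges: (13,14)

By max-flow min-cut theorem, max flow = min cut = 6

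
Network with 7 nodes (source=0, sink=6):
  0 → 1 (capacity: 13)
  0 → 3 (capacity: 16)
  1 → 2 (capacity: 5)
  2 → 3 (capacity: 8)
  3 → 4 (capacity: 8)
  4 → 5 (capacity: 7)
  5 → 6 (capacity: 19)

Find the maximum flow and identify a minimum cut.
Max flow = 7, Min cut edges: (4,5)

Maximum flow: 7
Minimum cut: (4,5)
Partition: S = [0, 1, 2, 3, 4], T = [5, 6]

Max-flow min-cut theorem verified: both equal 7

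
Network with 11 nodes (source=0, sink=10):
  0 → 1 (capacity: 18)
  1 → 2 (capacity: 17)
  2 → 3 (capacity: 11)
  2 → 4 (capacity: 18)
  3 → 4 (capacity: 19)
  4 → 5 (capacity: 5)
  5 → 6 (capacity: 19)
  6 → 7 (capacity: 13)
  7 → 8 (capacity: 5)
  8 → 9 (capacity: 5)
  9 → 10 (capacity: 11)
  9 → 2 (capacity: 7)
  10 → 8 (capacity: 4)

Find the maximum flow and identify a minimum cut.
Max flow = 5, Min cut edges: (8,9)

Maximum flow: 5
Minimum cut: (8,9)
Partition: S = [0, 1, 2, 3, 4, 5, 6, 7, 8], T = [9, 10]

Max-flow min-cut theorem verified: both equal 5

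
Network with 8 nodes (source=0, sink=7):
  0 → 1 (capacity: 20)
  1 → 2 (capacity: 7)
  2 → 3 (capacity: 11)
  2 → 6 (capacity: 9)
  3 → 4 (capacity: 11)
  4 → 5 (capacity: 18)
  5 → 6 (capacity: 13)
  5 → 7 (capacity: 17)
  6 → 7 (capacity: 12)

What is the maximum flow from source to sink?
Maximum flow = 7

Max flow: 7

Flow assignment:
  0 → 1: 7/20
  1 → 2: 7/7
  2 → 6: 7/9
  6 → 7: 7/12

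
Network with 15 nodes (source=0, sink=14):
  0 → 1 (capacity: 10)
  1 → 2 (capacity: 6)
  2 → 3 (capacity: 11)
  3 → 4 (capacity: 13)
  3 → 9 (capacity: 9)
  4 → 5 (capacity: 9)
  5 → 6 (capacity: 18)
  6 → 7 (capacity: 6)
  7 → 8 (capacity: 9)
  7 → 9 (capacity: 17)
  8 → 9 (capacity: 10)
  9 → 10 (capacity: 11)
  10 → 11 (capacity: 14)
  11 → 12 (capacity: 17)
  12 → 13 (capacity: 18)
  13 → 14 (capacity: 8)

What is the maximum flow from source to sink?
Maximum flow = 6

Max flow: 6

Flow assignment:
  0 → 1: 6/10
  1 → 2: 6/6
  2 → 3: 6/11
  3 → 9: 6/9
  9 → 10: 6/11
  10 → 11: 6/14
  11 → 12: 6/17
  12 → 13: 6/18
  13 → 14: 6/8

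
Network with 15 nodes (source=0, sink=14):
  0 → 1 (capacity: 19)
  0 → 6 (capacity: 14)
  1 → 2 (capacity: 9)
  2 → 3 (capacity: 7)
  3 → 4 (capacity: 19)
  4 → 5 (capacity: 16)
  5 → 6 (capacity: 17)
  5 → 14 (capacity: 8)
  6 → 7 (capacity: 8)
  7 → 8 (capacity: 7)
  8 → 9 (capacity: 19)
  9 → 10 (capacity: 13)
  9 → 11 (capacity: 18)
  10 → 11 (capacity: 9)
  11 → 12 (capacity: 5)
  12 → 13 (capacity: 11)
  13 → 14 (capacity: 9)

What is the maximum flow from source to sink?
Maximum flow = 12

Max flow: 12

Flow assignment:
  0 → 1: 7/19
  0 → 6: 5/14
  1 → 2: 7/9
  2 → 3: 7/7
  3 → 4: 7/19
  4 → 5: 7/16
  5 → 14: 7/8
  6 → 7: 5/8
  7 → 8: 5/7
  8 → 9: 5/19
  9 → 11: 5/18
  11 → 12: 5/5
  12 → 13: 5/11
  13 → 14: 5/9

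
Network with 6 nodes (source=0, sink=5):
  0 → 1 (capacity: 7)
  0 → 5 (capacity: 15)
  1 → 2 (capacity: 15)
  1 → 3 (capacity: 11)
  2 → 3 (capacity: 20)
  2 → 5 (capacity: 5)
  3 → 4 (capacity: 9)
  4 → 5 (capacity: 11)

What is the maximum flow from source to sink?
Maximum flow = 22

Max flow: 22

Flow assignment:
  0 → 1: 7/7
  0 → 5: 15/15
  1 → 2: 5/15
  1 → 3: 2/11
  2 → 5: 5/5
  3 → 4: 2/9
  4 → 5: 2/11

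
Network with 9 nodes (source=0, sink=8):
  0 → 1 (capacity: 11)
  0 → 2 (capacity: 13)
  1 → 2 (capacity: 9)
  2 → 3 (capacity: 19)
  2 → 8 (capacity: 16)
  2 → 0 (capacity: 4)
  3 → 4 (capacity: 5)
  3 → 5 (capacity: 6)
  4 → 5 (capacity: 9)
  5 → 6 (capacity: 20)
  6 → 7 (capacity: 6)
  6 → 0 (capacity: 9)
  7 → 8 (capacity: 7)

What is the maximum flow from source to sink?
Maximum flow = 22

Max flow: 22

Flow assignment:
  0 → 1: 9/11
  0 → 2: 13/13
  1 → 2: 9/9
  2 → 3: 6/19
  2 → 8: 16/16
  3 → 5: 6/6
  5 → 6: 6/20
  6 → 7: 6/6
  7 → 8: 6/7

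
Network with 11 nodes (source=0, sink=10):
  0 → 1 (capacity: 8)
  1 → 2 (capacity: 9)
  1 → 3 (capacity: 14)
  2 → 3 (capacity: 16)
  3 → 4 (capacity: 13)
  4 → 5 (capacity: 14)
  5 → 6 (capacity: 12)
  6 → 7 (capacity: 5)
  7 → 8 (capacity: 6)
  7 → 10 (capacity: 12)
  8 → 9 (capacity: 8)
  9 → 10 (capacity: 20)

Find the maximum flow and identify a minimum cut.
Max flow = 5, Min cut edges: (6,7)

Maximum flow: 5
Minimum cut: (6,7)
Partition: S = [0, 1, 2, 3, 4, 5, 6], T = [7, 8, 9, 10]

Max-flow min-cut theorem verified: both equal 5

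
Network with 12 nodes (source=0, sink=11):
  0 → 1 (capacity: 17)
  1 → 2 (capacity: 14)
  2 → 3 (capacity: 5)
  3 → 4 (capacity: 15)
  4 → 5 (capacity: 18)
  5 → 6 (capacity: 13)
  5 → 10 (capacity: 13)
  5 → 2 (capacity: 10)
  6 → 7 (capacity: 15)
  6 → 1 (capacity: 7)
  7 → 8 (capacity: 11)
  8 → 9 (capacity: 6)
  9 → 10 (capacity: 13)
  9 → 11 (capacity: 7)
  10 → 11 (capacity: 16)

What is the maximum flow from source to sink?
Maximum flow = 5

Max flow: 5

Flow assignment:
  0 → 1: 5/17
  1 → 2: 5/14
  2 → 3: 5/5
  3 → 4: 5/15
  4 → 5: 5/18
  5 → 10: 5/13
  10 → 11: 5/16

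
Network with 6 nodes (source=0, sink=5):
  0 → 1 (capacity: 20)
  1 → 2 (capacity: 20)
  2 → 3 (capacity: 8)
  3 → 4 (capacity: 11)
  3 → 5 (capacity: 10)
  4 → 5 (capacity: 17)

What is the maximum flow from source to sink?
Maximum flow = 8

Max flow: 8

Flow assignment:
  0 → 1: 8/20
  1 → 2: 8/20
  2 → 3: 8/8
  3 → 5: 8/10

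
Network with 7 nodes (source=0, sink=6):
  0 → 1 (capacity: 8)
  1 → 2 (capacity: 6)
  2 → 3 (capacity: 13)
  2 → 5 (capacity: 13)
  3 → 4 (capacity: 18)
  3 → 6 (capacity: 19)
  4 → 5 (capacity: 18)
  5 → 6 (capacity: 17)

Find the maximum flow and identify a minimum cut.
Max flow = 6, Min cut edges: (1,2)

Maximum flow: 6
Minimum cut: (1,2)
Partition: S = [0, 1], T = [2, 3, 4, 5, 6]

Max-flow min-cut theorem verified: both equal 6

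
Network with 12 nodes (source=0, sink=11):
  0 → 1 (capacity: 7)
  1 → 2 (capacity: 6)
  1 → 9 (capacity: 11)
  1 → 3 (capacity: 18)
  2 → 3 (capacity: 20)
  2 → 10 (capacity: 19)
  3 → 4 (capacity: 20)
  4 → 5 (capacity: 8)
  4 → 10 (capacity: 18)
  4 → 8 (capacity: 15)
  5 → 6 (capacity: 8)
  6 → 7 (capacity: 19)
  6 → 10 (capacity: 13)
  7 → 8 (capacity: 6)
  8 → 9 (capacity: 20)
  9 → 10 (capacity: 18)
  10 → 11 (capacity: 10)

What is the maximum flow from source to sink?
Maximum flow = 7

Max flow: 7

Flow assignment:
  0 → 1: 7/7
  1 → 2: 6/6
  1 → 9: 1/11
  2 → 10: 6/19
  9 → 10: 1/18
  10 → 11: 7/10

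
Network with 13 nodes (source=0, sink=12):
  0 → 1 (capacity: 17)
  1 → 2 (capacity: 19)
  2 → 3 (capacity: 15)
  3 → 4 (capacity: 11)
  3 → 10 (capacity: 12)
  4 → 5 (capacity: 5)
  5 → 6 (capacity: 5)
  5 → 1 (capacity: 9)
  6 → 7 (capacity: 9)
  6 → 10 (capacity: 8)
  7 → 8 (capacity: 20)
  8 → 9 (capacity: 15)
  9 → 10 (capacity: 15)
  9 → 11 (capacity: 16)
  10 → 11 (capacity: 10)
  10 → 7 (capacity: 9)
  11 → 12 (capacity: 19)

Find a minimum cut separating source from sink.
Min cut value = 15, edges: (2,3)

Min cut value: 15
Partition: S = [0, 1, 2], T = [3, 4, 5, 6, 7, 8, 9, 10, 11, 12]
Cut edges: (2,3)

By max-flow min-cut theorem, max flow = min cut = 15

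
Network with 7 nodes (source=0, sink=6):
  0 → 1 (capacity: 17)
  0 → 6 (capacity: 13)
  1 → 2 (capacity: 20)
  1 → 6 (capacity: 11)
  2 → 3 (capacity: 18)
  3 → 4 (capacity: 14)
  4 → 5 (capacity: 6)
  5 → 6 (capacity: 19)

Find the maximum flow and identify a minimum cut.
Max flow = 30, Min cut edges: (0,6), (1,6), (4,5)

Maximum flow: 30
Minimum cut: (0,6), (1,6), (4,5)
Partition: S = [0, 1, 2, 3, 4], T = [5, 6]

Max-flow min-cut theorem verified: both equal 30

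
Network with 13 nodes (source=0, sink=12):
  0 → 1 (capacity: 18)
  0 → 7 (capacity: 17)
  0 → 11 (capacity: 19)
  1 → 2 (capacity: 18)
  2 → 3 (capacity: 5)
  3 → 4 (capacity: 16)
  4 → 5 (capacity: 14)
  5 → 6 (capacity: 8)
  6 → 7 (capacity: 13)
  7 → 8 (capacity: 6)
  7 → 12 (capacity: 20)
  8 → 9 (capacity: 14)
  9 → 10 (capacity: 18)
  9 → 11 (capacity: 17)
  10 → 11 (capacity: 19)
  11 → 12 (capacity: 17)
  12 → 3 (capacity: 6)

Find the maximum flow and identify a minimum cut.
Max flow = 37, Min cut edges: (7,12), (11,12)

Maximum flow: 37
Minimum cut: (7,12), (11,12)
Partition: S = [0, 1, 2, 3, 4, 5, 6, 7, 8, 9, 10, 11], T = [12]

Max-flow min-cut theorem verified: both equal 37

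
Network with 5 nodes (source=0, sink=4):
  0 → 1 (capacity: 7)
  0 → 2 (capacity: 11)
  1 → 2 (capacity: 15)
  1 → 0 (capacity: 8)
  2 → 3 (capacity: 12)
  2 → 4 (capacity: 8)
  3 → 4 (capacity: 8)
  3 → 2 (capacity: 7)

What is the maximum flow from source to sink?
Maximum flow = 16

Max flow: 16

Flow assignment:
  0 → 1: 7/7
  0 → 2: 9/11
  1 → 2: 7/15
  2 → 3: 8/12
  2 → 4: 8/8
  3 → 4: 8/8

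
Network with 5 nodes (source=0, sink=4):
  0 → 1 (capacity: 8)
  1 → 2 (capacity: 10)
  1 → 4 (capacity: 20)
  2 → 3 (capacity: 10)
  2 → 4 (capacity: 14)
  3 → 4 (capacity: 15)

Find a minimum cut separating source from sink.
Min cut value = 8, edges: (0,1)

Min cut value: 8
Partition: S = [0], T = [1, 2, 3, 4]
Cut edges: (0,1)

By max-flow min-cut theorem, max flow = min cut = 8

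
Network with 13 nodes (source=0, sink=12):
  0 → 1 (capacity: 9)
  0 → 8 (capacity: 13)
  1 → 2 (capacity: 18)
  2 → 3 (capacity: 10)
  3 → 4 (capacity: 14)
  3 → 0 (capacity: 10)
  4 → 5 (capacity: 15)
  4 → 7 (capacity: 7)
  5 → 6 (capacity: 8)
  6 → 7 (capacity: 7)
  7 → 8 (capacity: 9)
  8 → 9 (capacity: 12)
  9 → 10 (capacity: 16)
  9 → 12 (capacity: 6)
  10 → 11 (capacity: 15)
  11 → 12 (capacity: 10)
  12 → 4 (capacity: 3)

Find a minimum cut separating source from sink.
Min cut value = 12, edges: (8,9)

Min cut value: 12
Partition: S = [0, 1, 2, 3, 4, 5, 6, 7, 8], T = [9, 10, 11, 12]
Cut edges: (8,9)

By max-flow min-cut theorem, max flow = min cut = 12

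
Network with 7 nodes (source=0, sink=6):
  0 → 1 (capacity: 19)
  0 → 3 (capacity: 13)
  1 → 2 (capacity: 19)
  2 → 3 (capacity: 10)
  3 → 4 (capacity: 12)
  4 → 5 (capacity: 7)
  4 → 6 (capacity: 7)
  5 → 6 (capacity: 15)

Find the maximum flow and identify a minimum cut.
Max flow = 12, Min cut edges: (3,4)

Maximum flow: 12
Minimum cut: (3,4)
Partition: S = [0, 1, 2, 3], T = [4, 5, 6]

Max-flow min-cut theorem verified: both equal 12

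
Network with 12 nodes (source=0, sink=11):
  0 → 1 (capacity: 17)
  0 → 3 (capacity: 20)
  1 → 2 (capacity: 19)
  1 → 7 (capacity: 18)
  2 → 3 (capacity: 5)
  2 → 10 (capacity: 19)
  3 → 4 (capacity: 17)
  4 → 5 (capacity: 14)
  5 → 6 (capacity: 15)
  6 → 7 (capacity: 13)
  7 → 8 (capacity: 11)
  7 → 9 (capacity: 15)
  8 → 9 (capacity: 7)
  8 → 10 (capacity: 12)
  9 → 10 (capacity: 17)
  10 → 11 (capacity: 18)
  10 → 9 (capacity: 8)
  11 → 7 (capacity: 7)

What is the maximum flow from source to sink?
Maximum flow = 18

Max flow: 18

Flow assignment:
  0 → 1: 5/17
  0 → 3: 13/20
  1 → 2: 5/19
  2 → 10: 5/19
  3 → 4: 13/17
  4 → 5: 13/14
  5 → 6: 13/15
  6 → 7: 13/13
  7 → 8: 11/11
  7 → 9: 2/15
  8 → 10: 11/12
  9 → 10: 2/17
  10 → 11: 18/18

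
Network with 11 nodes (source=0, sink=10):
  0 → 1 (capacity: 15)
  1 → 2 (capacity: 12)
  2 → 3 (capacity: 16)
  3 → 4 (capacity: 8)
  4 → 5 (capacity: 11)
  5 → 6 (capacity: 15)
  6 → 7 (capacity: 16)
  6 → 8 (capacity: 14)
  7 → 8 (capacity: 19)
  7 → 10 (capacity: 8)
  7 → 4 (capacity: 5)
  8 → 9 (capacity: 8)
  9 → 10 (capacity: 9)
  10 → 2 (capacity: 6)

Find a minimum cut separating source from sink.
Min cut value = 8, edges: (3,4)

Min cut value: 8
Partition: S = [0, 1, 2, 3], T = [4, 5, 6, 7, 8, 9, 10]
Cut edges: (3,4)

By max-flow min-cut theorem, max flow = min cut = 8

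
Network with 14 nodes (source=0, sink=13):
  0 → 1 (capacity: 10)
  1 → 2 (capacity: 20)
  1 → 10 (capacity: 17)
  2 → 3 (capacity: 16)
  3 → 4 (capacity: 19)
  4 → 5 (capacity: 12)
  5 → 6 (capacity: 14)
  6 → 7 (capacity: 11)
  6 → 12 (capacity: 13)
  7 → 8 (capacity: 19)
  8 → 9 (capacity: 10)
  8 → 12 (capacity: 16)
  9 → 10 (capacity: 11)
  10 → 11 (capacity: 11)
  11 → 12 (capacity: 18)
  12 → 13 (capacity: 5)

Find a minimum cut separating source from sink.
Min cut value = 5, edges: (12,13)

Min cut value: 5
Partition: S = [0, 1, 2, 3, 4, 5, 6, 7, 8, 9, 10, 11, 12], T = [13]
Cut edges: (12,13)

By max-flow min-cut theorem, max flow = min cut = 5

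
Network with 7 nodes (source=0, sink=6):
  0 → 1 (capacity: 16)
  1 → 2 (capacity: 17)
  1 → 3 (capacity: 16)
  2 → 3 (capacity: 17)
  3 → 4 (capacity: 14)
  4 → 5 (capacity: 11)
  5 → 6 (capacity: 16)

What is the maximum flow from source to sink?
Maximum flow = 11

Max flow: 11

Flow assignment:
  0 → 1: 11/16
  1 → 3: 11/16
  3 → 4: 11/14
  4 → 5: 11/11
  5 → 6: 11/16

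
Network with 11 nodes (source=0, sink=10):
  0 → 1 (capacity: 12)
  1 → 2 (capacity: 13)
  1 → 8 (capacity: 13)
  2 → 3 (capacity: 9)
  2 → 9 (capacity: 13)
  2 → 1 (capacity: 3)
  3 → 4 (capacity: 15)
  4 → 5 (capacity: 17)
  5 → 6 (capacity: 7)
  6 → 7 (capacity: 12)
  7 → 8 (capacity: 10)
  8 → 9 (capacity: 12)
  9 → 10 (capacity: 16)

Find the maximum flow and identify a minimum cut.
Max flow = 12, Min cut edges: (0,1)

Maximum flow: 12
Minimum cut: (0,1)
Partition: S = [0], T = [1, 2, 3, 4, 5, 6, 7, 8, 9, 10]

Max-flow min-cut theorem verified: both equal 12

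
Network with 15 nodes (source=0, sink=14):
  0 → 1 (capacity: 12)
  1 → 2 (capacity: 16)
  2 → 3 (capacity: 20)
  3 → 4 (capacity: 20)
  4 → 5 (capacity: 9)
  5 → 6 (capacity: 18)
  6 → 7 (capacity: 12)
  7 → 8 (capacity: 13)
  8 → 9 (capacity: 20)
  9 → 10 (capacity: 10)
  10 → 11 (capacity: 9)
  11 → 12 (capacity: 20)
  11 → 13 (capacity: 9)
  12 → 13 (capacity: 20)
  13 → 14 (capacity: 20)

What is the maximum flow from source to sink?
Maximum flow = 9

Max flow: 9

Flow assignment:
  0 → 1: 9/12
  1 → 2: 9/16
  2 → 3: 9/20
  3 → 4: 9/20
  4 → 5: 9/9
  5 → 6: 9/18
  6 → 7: 9/12
  7 → 8: 9/13
  8 → 9: 9/20
  9 → 10: 9/10
  10 → 11: 9/9
  11 → 13: 9/9
  13 → 14: 9/20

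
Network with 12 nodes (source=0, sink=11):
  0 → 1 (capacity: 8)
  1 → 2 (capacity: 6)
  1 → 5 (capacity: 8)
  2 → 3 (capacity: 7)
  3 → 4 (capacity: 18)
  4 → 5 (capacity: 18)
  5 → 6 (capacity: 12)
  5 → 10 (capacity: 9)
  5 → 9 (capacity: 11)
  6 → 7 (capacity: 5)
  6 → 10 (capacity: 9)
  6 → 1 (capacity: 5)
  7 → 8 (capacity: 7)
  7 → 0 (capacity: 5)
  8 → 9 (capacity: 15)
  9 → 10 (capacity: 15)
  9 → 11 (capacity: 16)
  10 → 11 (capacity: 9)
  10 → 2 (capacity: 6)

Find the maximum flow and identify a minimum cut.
Max flow = 8, Min cut edges: (0,1)

Maximum flow: 8
Minimum cut: (0,1)
Partition: S = [0], T = [1, 2, 3, 4, 5, 6, 7, 8, 9, 10, 11]

Max-flow min-cut theorem verified: both equal 8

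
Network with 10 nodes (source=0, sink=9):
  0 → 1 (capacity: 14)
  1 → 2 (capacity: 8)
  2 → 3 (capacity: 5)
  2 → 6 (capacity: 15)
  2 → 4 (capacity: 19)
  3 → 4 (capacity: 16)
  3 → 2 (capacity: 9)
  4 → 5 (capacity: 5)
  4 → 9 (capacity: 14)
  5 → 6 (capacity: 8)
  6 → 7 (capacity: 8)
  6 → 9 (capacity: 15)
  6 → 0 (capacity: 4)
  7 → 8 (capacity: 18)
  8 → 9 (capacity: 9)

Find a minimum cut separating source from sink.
Min cut value = 8, edges: (1,2)

Min cut value: 8
Partition: S = [0, 1], T = [2, 3, 4, 5, 6, 7, 8, 9]
Cut edges: (1,2)

By max-flow min-cut theorem, max flow = min cut = 8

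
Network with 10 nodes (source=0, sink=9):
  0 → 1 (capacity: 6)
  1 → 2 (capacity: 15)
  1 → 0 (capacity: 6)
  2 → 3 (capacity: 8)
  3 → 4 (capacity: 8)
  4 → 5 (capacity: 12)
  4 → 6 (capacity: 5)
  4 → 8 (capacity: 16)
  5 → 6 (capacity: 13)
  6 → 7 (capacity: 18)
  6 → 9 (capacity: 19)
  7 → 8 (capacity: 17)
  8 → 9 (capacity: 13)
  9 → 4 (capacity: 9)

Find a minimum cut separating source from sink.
Min cut value = 6, edges: (0,1)

Min cut value: 6
Partition: S = [0], T = [1, 2, 3, 4, 5, 6, 7, 8, 9]
Cut edges: (0,1)

By max-flow min-cut theorem, max flow = min cut = 6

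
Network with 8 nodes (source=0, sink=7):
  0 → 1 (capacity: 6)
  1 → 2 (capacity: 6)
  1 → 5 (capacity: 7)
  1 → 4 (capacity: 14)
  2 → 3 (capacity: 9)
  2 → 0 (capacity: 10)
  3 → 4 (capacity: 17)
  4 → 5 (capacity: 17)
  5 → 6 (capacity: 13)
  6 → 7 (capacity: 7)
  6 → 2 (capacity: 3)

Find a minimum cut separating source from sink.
Min cut value = 6, edges: (0,1)

Min cut value: 6
Partition: S = [0], T = [1, 2, 3, 4, 5, 6, 7]
Cut edges: (0,1)

By max-flow min-cut theorem, max flow = min cut = 6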